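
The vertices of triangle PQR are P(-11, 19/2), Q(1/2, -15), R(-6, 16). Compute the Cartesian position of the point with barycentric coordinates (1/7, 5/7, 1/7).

S = (1/7)·P + (5/7)·Q + (1/7)·R.
x-coordinate: (1/7)·(-11) + (5/7)·(1/2) + (1/7)·(-6) = -29/14.
y-coordinate: (1/7)·(19/2) + (5/7)·(-15) + (1/7)·16 = -99/14.

(-29/14, -99/14)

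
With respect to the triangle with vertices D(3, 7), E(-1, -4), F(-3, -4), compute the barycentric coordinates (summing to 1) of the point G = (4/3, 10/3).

(2/3, 1/6, 1/6)

Signed area of the reference triangle: [DEF] = ½·(3·(-4−(-4)) + (-1)·(-4−7) + (-3)·(7−(-4))) = ½·(0 + 11 − 33) = -11.
[GEF] = ½·((4/3)·(-4−(-4)) + (-1)·(-4−(10/3)) + (-3)·(10/3−(-4))) = ½·(0 + 22/3 − 22) = -22/3, so the D-coordinate is (-22/3)/(-11) = 2/3.
[DGF] = ½·(3·(10/3−(-4)) + (4/3)·(-4−7) + (-3)·(7−(10/3))) = ½·(22 − 44/3 − 11) = -11/6, so the E-coordinate is 1/6.
[DEG] = ½·(3·(-4−(10/3)) + (-1)·(10/3−7) + (4/3)·(7−(-4))) = ½·(-22 + 11/3 + 44/3) = -11/6, so the F-coordinate is 1/6.
Check: 2/3 + 1/6 + 1/6 = 1.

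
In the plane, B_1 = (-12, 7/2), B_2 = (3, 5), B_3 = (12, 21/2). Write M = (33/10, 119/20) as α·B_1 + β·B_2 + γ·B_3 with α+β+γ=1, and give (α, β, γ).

(1/10, 7/10, 1/5)

Signed area of the reference triangle: [B_1B_2B_3] = ½·((-12)·(5−(21/2)) + 3·(21/2−(7/2)) + 12·(7/2−5)) = ½·(66 + 21 − 18) = 69/2.
[MB_2B_3] = ½·((33/10)·(5−(21/2)) + 3·(21/2−(119/20)) + 12·(119/20−5)) = ½·(-363/20 + 273/20 + 57/5) = 69/20, so the B_1-coordinate is (69/20)/(69/2) = 1/10.
[B_1MB_3] = ½·((-12)·(119/20−(21/2)) + (33/10)·(21/2−(7/2)) + 12·(7/2−(119/20))) = ½·(273/5 + 231/10 − 147/5) = 483/20, so the B_2-coordinate is 7/10.
[B_1B_2M] = ½·((-12)·(5−(119/20)) + 3·(119/20−(7/2)) + (33/10)·(7/2−5)) = ½·(57/5 + 147/20 − 99/20) = 69/10, so the B_3-coordinate is 1/5.
Check: 1/10 + 7/10 + 1/5 = 1.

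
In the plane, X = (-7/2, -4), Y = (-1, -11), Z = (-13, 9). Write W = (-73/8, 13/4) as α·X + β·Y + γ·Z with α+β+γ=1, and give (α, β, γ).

Signed area of the reference triangle: [XYZ] = ½·((-7/2)·(-11−9) + (-1)·(9−(-4)) + (-13)·(-4−(-11))) = ½·(70 − 13 − 91) = -17.
[WYZ] = ½·((-73/8)·(-11−9) + (-1)·(9−(13/4)) + (-13)·(13/4−(-11))) = ½·(365/2 − 23/4 − 741/4) = -17/4, so the X-coordinate is (-17/4)/(-17) = 1/4.
[XWZ] = ½·((-7/2)·(13/4−9) + (-73/8)·(9−(-4)) + (-13)·(-4−(13/4))) = ½·(161/8 − 949/8 + 377/4) = -17/8, so the Y-coordinate is 1/8.
[XYW] = ½·((-7/2)·(-11−(13/4)) + (-1)·(13/4−(-4)) + (-73/8)·(-4−(-11))) = ½·(399/8 − 29/4 − 511/8) = -85/8, so the Z-coordinate is 5/8.

(1/4, 1/8, 5/8)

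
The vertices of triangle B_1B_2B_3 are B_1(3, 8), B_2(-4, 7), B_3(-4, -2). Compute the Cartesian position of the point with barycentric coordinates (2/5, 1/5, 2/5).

M = (2/5)·B_1 + (1/5)·B_2 + (2/5)·B_3.
x-coordinate: (2/5)·3 + (1/5)·(-4) + (2/5)·(-4) = -6/5.
y-coordinate: (2/5)·8 + (1/5)·7 + (2/5)·(-2) = 19/5.

(-6/5, 19/5)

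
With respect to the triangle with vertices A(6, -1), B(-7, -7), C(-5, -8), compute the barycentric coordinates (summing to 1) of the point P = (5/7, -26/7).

(4/7, 2/7, 1/7)

Signed area of the reference triangle: [ABC] = ½·(6·(-7−(-8)) + (-7)·(-8−(-1)) + (-5)·(-1−(-7))) = ½·(6 + 49 − 30) = 25/2.
[PBC] = ½·((5/7)·(-7−(-8)) + (-7)·(-8−(-26/7)) + (-5)·(-26/7−(-7))) = ½·(5/7 + 30 − 115/7) = 50/7, so the A-coordinate is (50/7)/(25/2) = 4/7.
[APC] = ½·(6·(-26/7−(-8)) + (5/7)·(-8−(-1)) + (-5)·(-1−(-26/7))) = ½·(180/7 − 5 − 95/7) = 25/7, so the B-coordinate is 2/7.
[ABP] = ½·(6·(-7−(-26/7)) + (-7)·(-26/7−(-1)) + (5/7)·(-1−(-7))) = ½·(-138/7 + 19 + 30/7) = 25/14, so the C-coordinate is 1/7.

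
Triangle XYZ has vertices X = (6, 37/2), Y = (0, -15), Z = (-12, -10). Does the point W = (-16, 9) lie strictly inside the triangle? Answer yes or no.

no

Barycentric coordinates of W: (13/27, -19/18, 85/54).
The three coordinates are positive, negative, positive; a point is interior exactly when all three are positive.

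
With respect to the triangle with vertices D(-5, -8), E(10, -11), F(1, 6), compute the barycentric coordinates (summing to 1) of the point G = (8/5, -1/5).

Signed area of the reference triangle: [DEF] = ½·((-5)·(-11−6) + 10·(6−(-8)) + 1·(-8−(-11))) = ½·(85 + 140 + 3) = 114.
[GEF] = ½·((8/5)·(-11−6) + 10·(6−(-1/5)) + 1·(-1/5−(-11))) = ½·(-136/5 + 62 + 54/5) = 114/5, so the D-coordinate is (114/5)/114 = 1/5.
[DGF] = ½·((-5)·(-1/5−6) + (8/5)·(6−(-8)) + 1·(-8−(-1/5))) = ½·(31 + 112/5 − 39/5) = 114/5, so the E-coordinate is 1/5.
[DEG] = ½·((-5)·(-11−(-1/5)) + 10·(-1/5−(-8)) + (8/5)·(-8−(-11))) = ½·(54 + 78 + 24/5) = 342/5, so the F-coordinate is 3/5.

(1/5, 1/5, 3/5)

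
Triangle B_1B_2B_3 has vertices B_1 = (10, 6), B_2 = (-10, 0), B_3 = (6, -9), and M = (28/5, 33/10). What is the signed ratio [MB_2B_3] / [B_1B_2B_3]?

7/10

[B_1B_2B_3] = ½·(10·(0−(-9)) + (-10)·(-9−6) + 6·(6−0)) = ½·(90 + 150 + 36) = 138.
[MB_2B_3] = ½·((28/5)·(0−(-9)) + (-10)·(-9−(33/10)) + 6·(33/10−0)) = ½·(252/5 + 123 + 99/5) = 483/5, so the ratio is (483/5)/138 = 7/10.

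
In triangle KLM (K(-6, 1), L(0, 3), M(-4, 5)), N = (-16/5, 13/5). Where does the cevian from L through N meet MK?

Barycentric coordinates of N with respect to KLM: (2/5, 2/5, 1/5).
On side MK the L-coordinate is zero; dropping N's L-weight 2/5 and renormalizing the remaining 1/5 : 2/5 gives weights 1/3, 2/3 on M, K.
J = (1/3)·(-4, 5) + (2/3)·(-6, 1) = (-16/3, 7/3).

(-16/3, 7/3)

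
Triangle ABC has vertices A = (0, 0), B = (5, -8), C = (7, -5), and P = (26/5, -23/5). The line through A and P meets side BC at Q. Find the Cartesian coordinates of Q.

Barycentric coordinates of P with respect to ABC: (1/5, 1/5, 3/5).
On side BC the A-coordinate is zero; dropping P's A-weight 1/5 and renormalizing the remaining 1/5 : 3/5 gives weights 1/4, 3/4 on B, C.
Q = (1/4)·(5, -8) + (3/4)·(7, -5) = (13/2, -23/4).

(13/2, -23/4)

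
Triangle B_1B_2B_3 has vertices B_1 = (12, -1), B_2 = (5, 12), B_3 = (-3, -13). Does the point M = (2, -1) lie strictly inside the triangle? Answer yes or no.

Barycentric coordinates of M: (29/279, 40/93, 130/279).
The three coordinates are positive, positive, positive; a point is interior exactly when all three are positive.

yes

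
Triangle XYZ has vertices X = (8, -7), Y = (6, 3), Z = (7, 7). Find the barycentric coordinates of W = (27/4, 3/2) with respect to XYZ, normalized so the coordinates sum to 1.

(1/4, 1/2, 1/4)

Signed area of the reference triangle: [XYZ] = ½·(8·(3−7) + 6·(7−(-7)) + 7·(-7−3)) = ½·(-32 + 84 − 70) = -9.
[WYZ] = ½·((27/4)·(3−7) + 6·(7−(3/2)) + 7·(3/2−3)) = ½·(-27 + 33 − 21/2) = -9/4, so the X-coordinate is (-9/4)/(-9) = 1/4.
[XWZ] = ½·(8·(3/2−7) + (27/4)·(7−(-7)) + 7·(-7−(3/2))) = ½·(-44 + 189/2 − 119/2) = -9/2, so the Y-coordinate is 1/2.
[XYW] = ½·(8·(3−(3/2)) + 6·(3/2−(-7)) + (27/4)·(-7−3)) = ½·(12 + 51 − 135/2) = -9/4, so the Z-coordinate is 1/4.
Check: 1/4 + 1/2 + 1/4 = 1.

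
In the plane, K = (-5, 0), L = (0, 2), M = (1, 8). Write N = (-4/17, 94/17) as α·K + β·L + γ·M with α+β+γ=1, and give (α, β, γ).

Signed area of the reference triangle: [KLM] = ½·((-5)·(2−8) + 0·(8−0) + 1·(0−2)) = ½·(30 + 0 − 2) = 14.
[NLM] = ½·((-4/17)·(2−8) + 0·(8−(94/17)) + 1·(94/17−2)) = ½·(24/17 + 0 + 60/17) = 42/17, so the K-coordinate is (42/17)/14 = 3/17.
[KNM] = ½·((-5)·(94/17−8) + (-4/17)·(8−0) + 1·(0−(94/17))) = ½·(210/17 − 32/17 − 94/17) = 42/17, so the L-coordinate is 3/17.
[KLN] = ½·((-5)·(2−(94/17)) + 0·(94/17−0) + (-4/17)·(0−2)) = ½·(300/17 + 0 + 8/17) = 154/17, so the M-coordinate is 11/17.
Check: 3/17 + 3/17 + 11/17 = 1.

(3/17, 3/17, 11/17)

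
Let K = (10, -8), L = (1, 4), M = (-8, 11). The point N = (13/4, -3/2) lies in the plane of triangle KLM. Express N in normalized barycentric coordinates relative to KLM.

Signed area of the reference triangle: [KLM] = ½·(10·(4−11) + 1·(11−(-8)) + (-8)·(-8−4)) = ½·(-70 + 19 + 96) = 45/2.
[NLM] = ½·((13/4)·(4−11) + 1·(11−(-3/2)) + (-8)·(-3/2−4)) = ½·(-91/4 + 25/2 + 44) = 135/8, so the K-coordinate is (135/8)/(45/2) = 3/4.
[KNM] = ½·(10·(-3/2−11) + (13/4)·(11−(-8)) + (-8)·(-8−(-3/2))) = ½·(-125 + 247/4 + 52) = -45/8, so the L-coordinate is -1/4.
[KLN] = ½·(10·(4−(-3/2)) + 1·(-3/2−(-8)) + (13/4)·(-8−4)) = ½·(55 + 13/2 − 39) = 45/4, so the M-coordinate is 1/2.

(3/4, -1/4, 1/2)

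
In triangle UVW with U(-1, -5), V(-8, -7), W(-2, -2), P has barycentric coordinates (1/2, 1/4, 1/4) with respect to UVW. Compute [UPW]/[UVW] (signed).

1/4

The signed ratio [UPW]/[UVW] equals the barycentric coordinate of P at vertex V, which is 1/4.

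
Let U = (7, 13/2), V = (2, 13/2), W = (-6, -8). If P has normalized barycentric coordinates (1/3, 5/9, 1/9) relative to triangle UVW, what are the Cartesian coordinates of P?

P = (1/3)·U + (5/9)·V + (1/9)·W.
x-coordinate: (1/3)·7 + (5/9)·2 + (1/9)·(-6) = 25/9.
y-coordinate: (1/3)·(13/2) + (5/9)·(13/2) + (1/9)·(-8) = 44/9.

(25/9, 44/9)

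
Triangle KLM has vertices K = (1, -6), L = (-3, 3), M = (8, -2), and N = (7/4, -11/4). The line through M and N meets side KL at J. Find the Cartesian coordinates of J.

(-1/3, -3)

Barycentric coordinates of N with respect to KLM: (1/2, 1/4, 1/4).
On side KL the M-coordinate is zero; dropping N's M-weight 1/4 and renormalizing the remaining 1/2 : 1/4 gives weights 2/3, 1/3 on K, L.
J = (2/3)·(1, -6) + (1/3)·(-3, 3) = (-1/3, -3).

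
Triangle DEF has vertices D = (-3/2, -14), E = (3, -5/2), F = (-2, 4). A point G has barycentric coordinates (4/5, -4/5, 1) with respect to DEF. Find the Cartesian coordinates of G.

(-28/5, -26/5)

G = (4/5)·D + (-4/5)·E + 1·F.
x-coordinate: (4/5)·(-3/2) + (-4/5)·3 + 1·(-2) = -28/5.
y-coordinate: (4/5)·(-14) + (-4/5)·(-5/2) + 1·4 = -26/5.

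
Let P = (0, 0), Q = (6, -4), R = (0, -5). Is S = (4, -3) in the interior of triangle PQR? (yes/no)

Barycentric coordinates of S: (4/15, 2/3, 1/15).
The three coordinates are positive, positive, positive; a point is interior exactly when all three are positive.

yes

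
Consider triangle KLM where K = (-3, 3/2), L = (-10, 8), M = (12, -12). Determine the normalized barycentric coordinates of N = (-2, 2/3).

(4/9, 1/3, 2/9)

Signed area of the reference triangle: [KLM] = ½·((-3)·(8−(-12)) + (-10)·(-12−(3/2)) + 12·(3/2−8)) = ½·(-60 + 135 − 78) = -3/2.
[NLM] = ½·((-2)·(8−(-12)) + (-10)·(-12−(2/3)) + 12·(2/3−8)) = ½·(-40 + 380/3 − 88) = -2/3, so the K-coordinate is (-2/3)/(-3/2) = 4/9.
[KNM] = ½·((-3)·(2/3−(-12)) + (-2)·(-12−(3/2)) + 12·(3/2−(2/3))) = ½·(-38 + 27 + 10) = -1/2, so the L-coordinate is 1/3.
[KLN] = ½·((-3)·(8−(2/3)) + (-10)·(2/3−(3/2)) + (-2)·(3/2−8)) = ½·(-22 + 25/3 + 13) = -1/3, so the M-coordinate is 2/9.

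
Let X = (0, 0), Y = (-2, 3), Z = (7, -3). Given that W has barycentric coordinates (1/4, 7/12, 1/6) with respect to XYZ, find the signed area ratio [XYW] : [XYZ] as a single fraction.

The signed ratio [XYW]/[XYZ] equals the barycentric coordinate of W at vertex Z, which is 1/6.

1/6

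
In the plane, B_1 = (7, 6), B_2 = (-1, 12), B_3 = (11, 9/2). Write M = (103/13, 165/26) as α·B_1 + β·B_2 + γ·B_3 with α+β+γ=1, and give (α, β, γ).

(1/13, 3/13, 9/13)

Signed area of the reference triangle: [B_1B_2B_3] = ½·(7·(12−(9/2)) + (-1)·(9/2−6) + 11·(6−12)) = ½·(105/2 + 3/2 − 66) = -6.
[MB_2B_3] = ½·((103/13)·(12−(9/2)) + (-1)·(9/2−(165/26)) + 11·(165/26−12)) = ½·(1545/26 + 24/13 − 1617/26) = -6/13, so the B_1-coordinate is (-6/13)/(-6) = 1/13.
[B_1MB_3] = ½·(7·(165/26−(9/2)) + (103/13)·(9/2−6) + 11·(6−(165/26))) = ½·(168/13 − 309/26 − 99/26) = -18/13, so the B_2-coordinate is 3/13.
[B_1B_2M] = ½·(7·(12−(165/26)) + (-1)·(165/26−6) + (103/13)·(6−12)) = ½·(1029/26 − 9/26 − 618/13) = -54/13, so the B_3-coordinate is 9/13.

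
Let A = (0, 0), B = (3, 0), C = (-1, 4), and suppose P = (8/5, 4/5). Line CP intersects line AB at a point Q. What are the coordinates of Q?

Barycentric coordinates of P with respect to ABC: (1/5, 3/5, 1/5).
On side AB the C-coordinate is zero; dropping P's C-weight 1/5 and renormalizing the remaining 1/5 : 3/5 gives weights 1/4, 3/4 on A, B.
Q = (1/4)·(0, 0) + (3/4)·(3, 0) = (9/4, 0).

(9/4, 0)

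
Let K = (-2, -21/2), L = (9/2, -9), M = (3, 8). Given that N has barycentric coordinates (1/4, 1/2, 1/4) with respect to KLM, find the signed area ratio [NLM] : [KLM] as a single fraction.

1/4

The signed ratio [NLM]/[KLM] equals the barycentric coordinate of N at vertex K, which is 1/4.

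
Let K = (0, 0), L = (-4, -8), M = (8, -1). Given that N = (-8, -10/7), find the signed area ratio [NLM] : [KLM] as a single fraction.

11/7

[KLM] = ½·(0·(-8−(-1)) + (-4)·(-1−0) + 8·(0−(-8))) = ½·(0 + 4 + 64) = 34.
[NLM] = ½·((-8)·(-8−(-1)) + (-4)·(-1−(-10/7)) + 8·(-10/7−(-8))) = ½·(56 − 12/7 + 368/7) = 374/7, so the ratio is (374/7)/34 = 11/7.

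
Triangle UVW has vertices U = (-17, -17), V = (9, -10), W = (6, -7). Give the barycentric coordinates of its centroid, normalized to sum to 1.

(1/3, 1/3, 1/3)

The centroid is the average of the vertices, so each weight is 1/3.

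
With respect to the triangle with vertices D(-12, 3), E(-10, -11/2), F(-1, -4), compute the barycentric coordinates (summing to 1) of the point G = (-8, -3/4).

Signed area of the reference triangle: [DEF] = ½·((-12)·(-11/2−(-4)) + (-10)·(-4−3) + (-1)·(3−(-11/2))) = ½·(18 + 70 − 17/2) = 159/4.
[GEF] = ½·((-8)·(-11/2−(-4)) + (-10)·(-4−(-3/4)) + (-1)·(-3/4−(-11/2))) = ½·(12 + 65/2 − 19/4) = 159/8, so the D-coordinate is (159/8)/(159/4) = 1/2.
[DGF] = ½·((-12)·(-3/4−(-4)) + (-8)·(-4−3) + (-1)·(3−(-3/4))) = ½·(-39 + 56 − 15/4) = 53/8, so the E-coordinate is 1/6.
[DEG] = ½·((-12)·(-11/2−(-3/4)) + (-10)·(-3/4−3) + (-8)·(3−(-11/2))) = ½·(57 + 75/2 − 68) = 53/4, so the F-coordinate is 1/3.
Check: 1/2 + 1/6 + 1/3 = 1.

(1/2, 1/6, 1/3)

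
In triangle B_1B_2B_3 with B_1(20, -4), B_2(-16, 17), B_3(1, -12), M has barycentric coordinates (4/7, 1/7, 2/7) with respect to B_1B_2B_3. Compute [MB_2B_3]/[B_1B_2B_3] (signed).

The signed ratio [MB_2B_3]/[B_1B_2B_3] equals the barycentric coordinate of M at vertex B_1, which is 4/7.

4/7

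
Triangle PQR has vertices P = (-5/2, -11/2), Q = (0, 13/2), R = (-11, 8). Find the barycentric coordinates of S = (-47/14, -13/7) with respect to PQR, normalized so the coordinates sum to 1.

(5/7, 1/7, 1/7)

Signed area of the reference triangle: [PQR] = ½·((-5/2)·(13/2−8) + 0·(8−(-11/2)) + (-11)·(-11/2−(13/2))) = ½·(15/4 + 0 + 132) = 543/8.
[SQR] = ½·((-47/14)·(13/2−8) + 0·(8−(-13/7)) + (-11)·(-13/7−(13/2))) = ½·(141/28 + 0 + 1287/14) = 2715/56, so the P-coordinate is (2715/56)/(543/8) = 5/7.
[PSR] = ½·((-5/2)·(-13/7−8) + (-47/14)·(8−(-11/2)) + (-11)·(-11/2−(-13/7))) = ½·(345/14 − 1269/28 + 561/14) = 543/56, so the Q-coordinate is 1/7.
[PQS] = ½·((-5/2)·(13/2−(-13/7)) + 0·(-13/7−(-11/2)) + (-47/14)·(-11/2−(13/2))) = ½·(-585/28 + 0 + 282/7) = 543/56, so the R-coordinate is 1/7.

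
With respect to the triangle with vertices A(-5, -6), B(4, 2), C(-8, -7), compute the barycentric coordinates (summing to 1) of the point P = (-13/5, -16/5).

Signed area of the reference triangle: [ABC] = ½·((-5)·(2−(-7)) + 4·(-7−(-6)) + (-8)·(-6−2)) = ½·(-45 − 4 + 64) = 15/2.
[PBC] = ½·((-13/5)·(2−(-7)) + 4·(-7−(-16/5)) + (-8)·(-16/5−2)) = ½·(-117/5 − 76/5 + 208/5) = 3/2, so the A-coordinate is (3/2)/(15/2) = 1/5.
[APC] = ½·((-5)·(-16/5−(-7)) + (-13/5)·(-7−(-6)) + (-8)·(-6−(-16/5))) = ½·(-19 + 13/5 + 112/5) = 3, so the B-coordinate is 2/5.
[ABP] = ½·((-5)·(2−(-16/5)) + 4·(-16/5−(-6)) + (-13/5)·(-6−2)) = ½·(-26 + 56/5 + 104/5) = 3, so the C-coordinate is 2/5.
Check: 1/5 + 2/5 + 2/5 = 1.

(1/5, 2/5, 2/5)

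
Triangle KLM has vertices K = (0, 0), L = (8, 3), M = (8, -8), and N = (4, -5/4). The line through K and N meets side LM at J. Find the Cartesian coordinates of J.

(8, -5/2)

Barycentric coordinates of N with respect to KLM: (1/2, 1/4, 1/4).
On side LM the K-coordinate is zero; dropping N's K-weight 1/2 and renormalizing the remaining 1/4 : 1/4 gives weights 1/2, 1/2 on L, M.
J = (1/2)·(8, 3) + (1/2)·(8, -8) = (8, -5/2).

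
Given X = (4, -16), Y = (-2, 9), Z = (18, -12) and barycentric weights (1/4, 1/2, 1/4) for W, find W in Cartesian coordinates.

W = (1/4)·X + (1/2)·Y + (1/4)·Z.
x-coordinate: (1/4)·4 + (1/2)·(-2) + (1/4)·18 = 9/2.
y-coordinate: (1/4)·(-16) + (1/2)·9 + (1/4)·(-12) = -5/2.

(9/2, -5/2)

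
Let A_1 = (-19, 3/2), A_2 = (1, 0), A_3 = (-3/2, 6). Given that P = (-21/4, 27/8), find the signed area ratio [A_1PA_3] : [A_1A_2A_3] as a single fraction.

[A_1A_2A_3] = ½·((-19)·(0−6) + 1·(6−(3/2)) + (-3/2)·(3/2−0)) = ½·(114 + 9/2 − 9/4) = 465/8.
[A_1PA_3] = ½·((-19)·(27/8−6) + (-21/4)·(6−(3/2)) + (-3/2)·(3/2−(27/8))) = ½·(399/8 − 189/8 + 45/16) = 465/32, so the ratio is (465/32)/(465/8) = 1/4.

1/4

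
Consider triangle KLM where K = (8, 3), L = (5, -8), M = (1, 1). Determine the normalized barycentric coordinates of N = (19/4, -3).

(1/4, 1/2, 1/4)

Signed area of the reference triangle: [KLM] = ½·(8·(-8−1) + 5·(1−3) + 1·(3−(-8))) = ½·(-72 − 10 + 11) = -71/2.
[NLM] = ½·((19/4)·(-8−1) + 5·(1−(-3)) + 1·(-3−(-8))) = ½·(-171/4 + 20 + 5) = -71/8, so the K-coordinate is (-71/8)/(-71/2) = 1/4.
[KNM] = ½·(8·(-3−1) + (19/4)·(1−3) + 1·(3−(-3))) = ½·(-32 − 19/2 + 6) = -71/4, so the L-coordinate is 1/2.
[KLN] = ½·(8·(-8−(-3)) + 5·(-3−3) + (19/4)·(3−(-8))) = ½·(-40 − 30 + 209/4) = -71/8, so the M-coordinate is 1/4.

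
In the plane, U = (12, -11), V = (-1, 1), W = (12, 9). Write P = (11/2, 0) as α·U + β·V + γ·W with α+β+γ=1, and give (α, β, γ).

Signed area of the reference triangle: [UVW] = ½·(12·(1−9) + (-1)·(9−(-11)) + 12·(-11−1)) = ½·(-96 − 20 − 144) = -130.
[PVW] = ½·((11/2)·(1−9) + (-1)·(9−0) + 12·(0−1)) = ½·(-44 − 9 − 12) = -65/2, so the U-coordinate is (-65/2)/(-130) = 1/4.
[UPW] = ½·(12·(0−9) + (11/2)·(9−(-11)) + 12·(-11−0)) = ½·(-108 + 110 − 132) = -65, so the V-coordinate is 1/2.
[UVP] = ½·(12·(1−0) + (-1)·(0−(-11)) + (11/2)·(-11−1)) = ½·(12 − 11 − 66) = -65/2, so the W-coordinate is 1/4.

(1/4, 1/2, 1/4)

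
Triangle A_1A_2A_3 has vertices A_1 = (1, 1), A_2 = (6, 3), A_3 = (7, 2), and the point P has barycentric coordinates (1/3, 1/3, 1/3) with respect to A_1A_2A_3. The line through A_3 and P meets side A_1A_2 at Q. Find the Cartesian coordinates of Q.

(7/2, 2)

Line A_3P meets A_1A_2 where the A_3-coordinate vanishes; zeroing P's A_3-weight and renormalizing leaves A_1, A_2-weights 1/3 : 1/3 → (1/2, 1/2).
So Q = (1/2)·A_1 + (1/2)·A_2 = (7/2, 2).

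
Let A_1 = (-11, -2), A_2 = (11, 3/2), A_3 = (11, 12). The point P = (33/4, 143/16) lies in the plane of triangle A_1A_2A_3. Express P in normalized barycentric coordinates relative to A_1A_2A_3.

(1/8, 1/8, 3/4)

Signed area of the reference triangle: [A_1A_2A_3] = ½·((-11)·(3/2−12) + 11·(12−(-2)) + 11·(-2−(3/2))) = ½·(231/2 + 154 − 77/2) = 231/2.
[PA_2A_3] = ½·((33/4)·(3/2−12) + 11·(12−(143/16)) + 11·(143/16−(3/2))) = ½·(-693/8 + 539/16 + 1309/16) = 231/16, so the A_1-coordinate is (231/16)/(231/2) = 1/8.
[A_1PA_3] = ½·((-11)·(143/16−12) + (33/4)·(12−(-2)) + 11·(-2−(143/16))) = ½·(539/16 + 231/2 − 1925/16) = 231/16, so the A_2-coordinate is 1/8.
[A_1A_2P] = ½·((-11)·(3/2−(143/16)) + 11·(143/16−(-2)) + (33/4)·(-2−(3/2))) = ½·(1309/16 + 1925/16 − 231/8) = 693/8, so the A_3-coordinate is 3/4.
Check: 1/8 + 1/8 + 3/4 = 1.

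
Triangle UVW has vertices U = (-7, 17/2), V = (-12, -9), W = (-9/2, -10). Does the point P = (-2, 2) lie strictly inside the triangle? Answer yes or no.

Barycentric coordinates of P: (74/109, -61/109, 96/109).
The three coordinates are positive, negative, positive; a point is interior exactly when all three are positive.

no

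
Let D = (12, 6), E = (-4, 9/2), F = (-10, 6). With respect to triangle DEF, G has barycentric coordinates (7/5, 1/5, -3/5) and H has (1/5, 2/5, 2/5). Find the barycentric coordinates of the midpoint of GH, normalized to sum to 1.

Since both coordinate triples sum to 1, the midpoint's barycentrics are the componentwise average.
(7/5+1/5)/2 = 4/5; similarly 3/10 and -1/10.

(4/5, 3/10, -1/10)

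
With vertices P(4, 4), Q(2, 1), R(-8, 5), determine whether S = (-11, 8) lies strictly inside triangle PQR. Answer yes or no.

Barycentric coordinates of S: (9/19, -33/38, 53/38).
The three coordinates are positive, negative, positive; a point is interior exactly when all three are positive.

no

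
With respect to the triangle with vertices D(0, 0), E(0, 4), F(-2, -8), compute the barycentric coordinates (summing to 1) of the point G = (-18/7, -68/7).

(-3/7, 1/7, 9/7)

Signed area of the reference triangle: [DEF] = ½·(0·(4−(-8)) + 0·(-8−0) + (-2)·(0−4)) = ½·(0 + 0 + 8) = 4.
[GEF] = ½·((-18/7)·(4−(-8)) + 0·(-8−(-68/7)) + (-2)·(-68/7−4)) = ½·(-216/7 + 0 + 192/7) = -12/7, so the D-coordinate is (-12/7)/4 = -3/7.
[DGF] = ½·(0·(-68/7−(-8)) + (-18/7)·(-8−0) + (-2)·(0−(-68/7))) = ½·(0 + 144/7 − 136/7) = 4/7, so the E-coordinate is 1/7.
[DEG] = ½·(0·(4−(-68/7)) + 0·(-68/7−0) + (-18/7)·(0−4)) = ½·(0 + 0 + 72/7) = 36/7, so the F-coordinate is 9/7.
Check: -3/7 + 1/7 + 9/7 = 1.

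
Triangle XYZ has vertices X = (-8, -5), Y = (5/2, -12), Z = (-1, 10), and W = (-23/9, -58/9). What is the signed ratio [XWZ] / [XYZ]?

4/9

[XYZ] = ½·((-8)·(-12−10) + (5/2)·(10−(-5)) + (-1)·(-5−(-12))) = ½·(176 + 75/2 − 7) = 413/4.
[XWZ] = ½·((-8)·(-58/9−10) + (-23/9)·(10−(-5)) + (-1)·(-5−(-58/9))) = ½·(1184/9 − 115/3 − 13/9) = 413/9, so the ratio is (413/9)/(413/4) = 4/9.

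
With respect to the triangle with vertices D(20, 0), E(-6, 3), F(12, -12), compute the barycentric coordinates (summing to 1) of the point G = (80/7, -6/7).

(4/7, 2/7, 1/7)

Signed area of the reference triangle: [DEF] = ½·(20·(3−(-12)) + (-6)·(-12−0) + 12·(0−3)) = ½·(300 + 72 − 36) = 168.
[GEF] = ½·((80/7)·(3−(-12)) + (-6)·(-12−(-6/7)) + 12·(-6/7−3)) = ½·(1200/7 + 468/7 − 324/7) = 96, so the D-coordinate is 96/168 = 4/7.
[DGF] = ½·(20·(-6/7−(-12)) + (80/7)·(-12−0) + 12·(0−(-6/7))) = ½·(1560/7 − 960/7 + 72/7) = 48, so the E-coordinate is 2/7.
[DEG] = ½·(20·(3−(-6/7)) + (-6)·(-6/7−0) + (80/7)·(0−3)) = ½·(540/7 + 36/7 − 240/7) = 24, so the F-coordinate is 1/7.
Check: 4/7 + 2/7 + 1/7 = 1.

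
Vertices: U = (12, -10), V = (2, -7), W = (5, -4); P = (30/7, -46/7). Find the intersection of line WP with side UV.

Barycentric coordinates of P with respect to UVW: (1/7, 4/7, 2/7).
On side UV the W-coordinate is zero; dropping P's W-weight 2/7 and renormalizing the remaining 1/7 : 4/7 gives weights 1/5, 4/5 on U, V.
Q = (1/5)·(12, -10) + (4/5)·(2, -7) = (4, -38/5).

(4, -38/5)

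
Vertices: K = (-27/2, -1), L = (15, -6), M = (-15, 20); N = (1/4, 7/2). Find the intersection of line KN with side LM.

(3, 22/5)

Barycentric coordinates of N with respect to KLM: (1/6, 1/2, 1/3).
On side LM the K-coordinate is zero; dropping N's K-weight 1/6 and renormalizing the remaining 1/2 : 1/3 gives weights 3/5, 2/5 on L, M.
J = (3/5)·(15, -6) + (2/5)·(-15, 20) = (3, 22/5).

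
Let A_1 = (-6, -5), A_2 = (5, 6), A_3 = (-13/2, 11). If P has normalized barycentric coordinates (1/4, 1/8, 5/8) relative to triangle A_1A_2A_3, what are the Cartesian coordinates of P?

P = (1/4)·A_1 + (1/8)·A_2 + (5/8)·A_3.
x-coordinate: (1/4)·(-6) + (1/8)·5 + (5/8)·(-13/2) = -79/16.
y-coordinate: (1/4)·(-5) + (1/8)·6 + (5/8)·11 = 51/8.

(-79/16, 51/8)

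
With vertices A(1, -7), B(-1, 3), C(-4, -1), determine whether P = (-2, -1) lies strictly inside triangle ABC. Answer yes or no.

Barycentric coordinates of P: (4/19, 6/19, 9/19).
The three coordinates are positive, positive, positive; a point is interior exactly when all three are positive.

yes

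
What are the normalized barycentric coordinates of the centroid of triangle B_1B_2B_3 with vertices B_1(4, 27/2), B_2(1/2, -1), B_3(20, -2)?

(1/3, 1/3, 1/3)

The centroid is the average of the vertices, so each weight is 1/3.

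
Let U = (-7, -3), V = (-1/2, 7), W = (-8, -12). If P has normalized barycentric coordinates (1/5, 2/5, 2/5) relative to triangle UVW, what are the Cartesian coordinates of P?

(-24/5, -13/5)

P = (1/5)·U + (2/5)·V + (2/5)·W.
x-coordinate: (1/5)·(-7) + (2/5)·(-1/2) + (2/5)·(-8) = -24/5.
y-coordinate: (1/5)·(-3) + (2/5)·7 + (2/5)·(-12) = -13/5.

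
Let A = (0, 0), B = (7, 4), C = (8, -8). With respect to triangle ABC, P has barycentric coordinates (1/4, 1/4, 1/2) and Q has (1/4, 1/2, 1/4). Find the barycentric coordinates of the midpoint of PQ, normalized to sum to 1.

(1/4, 3/8, 3/8)

Since both coordinate triples sum to 1, the midpoint's barycentrics are the componentwise average.
(1/4+1/4)/2 = 1/4; similarly 3/8 and 3/8.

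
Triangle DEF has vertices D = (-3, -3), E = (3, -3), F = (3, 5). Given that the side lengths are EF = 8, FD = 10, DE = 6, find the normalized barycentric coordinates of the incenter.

The incenter has barycentric coordinates proportional to the opposite side lengths: (8 : 10 : 6).
Normalizing by 8+10+6 = 24 gives (1/3, 5/12, 1/4).

(1/3, 5/12, 1/4)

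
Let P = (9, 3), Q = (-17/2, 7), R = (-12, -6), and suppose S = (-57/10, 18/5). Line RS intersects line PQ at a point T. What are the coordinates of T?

Barycentric coordinates of S with respect to PQR: (1/5, 3/5, 1/5).
On side PQ the R-coordinate is zero; dropping S's R-weight 1/5 and renormalizing the remaining 1/5 : 3/5 gives weights 1/4, 3/4 on P, Q.
T = (1/4)·(9, 3) + (3/4)·(-17/2, 7) = (-33/8, 6).

(-33/8, 6)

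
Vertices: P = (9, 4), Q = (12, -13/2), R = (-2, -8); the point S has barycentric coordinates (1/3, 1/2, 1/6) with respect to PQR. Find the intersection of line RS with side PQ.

(54/5, -23/10)

Line RS meets PQ where the R-coordinate vanishes; zeroing S's R-weight and renormalizing leaves P, Q-weights 1/3 : 1/2 → (2/5, 3/5).
So T = (2/5)·P + (3/5)·Q = (54/5, -23/10).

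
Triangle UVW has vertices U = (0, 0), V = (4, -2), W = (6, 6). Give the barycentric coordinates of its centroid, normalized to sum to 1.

(1/3, 1/3, 1/3)

The centroid is the average of the vertices, so each weight is 1/3.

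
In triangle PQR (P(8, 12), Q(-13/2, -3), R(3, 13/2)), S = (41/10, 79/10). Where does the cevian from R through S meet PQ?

Barycentric coordinates of S with respect to PQR: (3/5, 1/5, 1/5).
On side PQ the R-coordinate is zero; dropping S's R-weight 1/5 and renormalizing the remaining 3/5 : 1/5 gives weights 3/4, 1/4 on P, Q.
T = (3/4)·(8, 12) + (1/4)·(-13/2, -3) = (35/8, 33/4).

(35/8, 33/4)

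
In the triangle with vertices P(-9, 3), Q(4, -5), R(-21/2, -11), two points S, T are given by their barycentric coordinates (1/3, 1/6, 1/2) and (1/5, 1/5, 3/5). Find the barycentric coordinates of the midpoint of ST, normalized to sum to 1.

Since both coordinate triples sum to 1, the midpoint's barycentrics are the componentwise average.
(1/3+1/5)/2 = 4/15; similarly 11/60 and 11/20.

(4/15, 11/60, 11/20)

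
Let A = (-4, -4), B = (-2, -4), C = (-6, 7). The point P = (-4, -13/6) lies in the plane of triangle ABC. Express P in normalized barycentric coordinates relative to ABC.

(2/3, 1/6, 1/6)

Signed area of the reference triangle: [ABC] = ½·((-4)·(-4−7) + (-2)·(7−(-4)) + (-6)·(-4−(-4))) = ½·(44 − 22 + 0) = 11.
[PBC] = ½·((-4)·(-4−7) + (-2)·(7−(-13/6)) + (-6)·(-13/6−(-4))) = ½·(44 − 55/3 − 11) = 22/3, so the A-coordinate is (22/3)/11 = 2/3.
[APC] = ½·((-4)·(-13/6−7) + (-4)·(7−(-4)) + (-6)·(-4−(-13/6))) = ½·(110/3 − 44 + 11) = 11/6, so the B-coordinate is 1/6.
[ABP] = ½·((-4)·(-4−(-13/6)) + (-2)·(-13/6−(-4)) + (-4)·(-4−(-4))) = ½·(22/3 − 11/3 + 0) = 11/6, so the C-coordinate is 1/6.
Check: 2/3 + 1/6 + 1/6 = 1.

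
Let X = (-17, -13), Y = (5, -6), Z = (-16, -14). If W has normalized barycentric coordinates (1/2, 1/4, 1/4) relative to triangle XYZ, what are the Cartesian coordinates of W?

W = (1/2)·X + (1/4)·Y + (1/4)·Z.
x-coordinate: (1/2)·(-17) + (1/4)·5 + (1/4)·(-16) = -45/4.
y-coordinate: (1/2)·(-13) + (1/4)·(-6) + (1/4)·(-14) = -23/2.

(-45/4, -23/2)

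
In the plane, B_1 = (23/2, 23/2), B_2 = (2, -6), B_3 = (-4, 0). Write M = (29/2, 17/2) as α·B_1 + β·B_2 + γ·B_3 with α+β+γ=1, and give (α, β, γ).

(1, 1/2, -1/2)

Signed area of the reference triangle: [B_1B_2B_3] = ½·((23/2)·(-6−0) + 2·(0−(23/2)) + (-4)·(23/2−(-6))) = ½·(-69 − 23 − 70) = -81.
[MB_2B_3] = ½·((29/2)·(-6−0) + 2·(0−(17/2)) + (-4)·(17/2−(-6))) = ½·(-87 − 17 − 58) = -81, so the B_1-coordinate is (-81)/(-81) = 1.
[B_1MB_3] = ½·((23/2)·(17/2−0) + (29/2)·(0−(23/2)) + (-4)·(23/2−(17/2))) = ½·(391/4 − 667/4 − 12) = -81/2, so the B_2-coordinate is 1/2.
[B_1B_2M] = ½·((23/2)·(-6−(17/2)) + 2·(17/2−(23/2)) + (29/2)·(23/2−(-6))) = ½·(-667/4 − 6 + 1015/4) = 81/2, so the B_3-coordinate is -1/2.
Check: 1 + 1/2 − 1/2 = 1.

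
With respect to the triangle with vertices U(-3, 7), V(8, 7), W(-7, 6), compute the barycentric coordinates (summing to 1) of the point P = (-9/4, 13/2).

Signed area of the reference triangle: [UVW] = ½·((-3)·(7−6) + 8·(6−7) + (-7)·(7−7)) = ½·(-3 − 8 + 0) = -11/2.
[PVW] = ½·((-9/4)·(7−6) + 8·(6−(13/2)) + (-7)·(13/2−7)) = ½·(-9/4 − 4 + 7/2) = -11/8, so the U-coordinate is (-11/8)/(-11/2) = 1/4.
[UPW] = ½·((-3)·(13/2−6) + (-9/4)·(6−7) + (-7)·(7−(13/2))) = ½·(-3/2 + 9/4 − 7/2) = -11/8, so the V-coordinate is 1/4.
[UVP] = ½·((-3)·(7−(13/2)) + 8·(13/2−7) + (-9/4)·(7−7)) = ½·(-3/2 − 4 + 0) = -11/4, so the W-coordinate is 1/2.

(1/4, 1/4, 1/2)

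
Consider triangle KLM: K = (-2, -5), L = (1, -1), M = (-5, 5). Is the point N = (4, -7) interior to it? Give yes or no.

Barycentric coordinates of N: (3/7, 9/7, -5/7).
The three coordinates are positive, positive, negative; a point is interior exactly when all three are positive.

no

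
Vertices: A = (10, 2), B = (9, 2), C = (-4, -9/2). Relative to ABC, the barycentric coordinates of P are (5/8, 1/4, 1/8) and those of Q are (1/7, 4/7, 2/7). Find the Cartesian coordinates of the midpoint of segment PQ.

Barycentric coordinates of the midpoint are the average: (43/112, 23/56, 23/112).
Converting: (43/112)·A + (23/56)·B + (23/112)·C = (47/7, 149/224).

(47/7, 149/224)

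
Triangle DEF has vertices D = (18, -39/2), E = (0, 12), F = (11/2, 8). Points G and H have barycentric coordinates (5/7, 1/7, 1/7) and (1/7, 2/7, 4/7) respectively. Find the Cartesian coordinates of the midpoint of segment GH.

(271/28, -41/14)

Barycentric coordinates of the midpoint are the average: (3/7, 3/14, 5/14).
Converting: (3/7)·D + (3/14)·E + (5/14)·F = (271/28, -41/14).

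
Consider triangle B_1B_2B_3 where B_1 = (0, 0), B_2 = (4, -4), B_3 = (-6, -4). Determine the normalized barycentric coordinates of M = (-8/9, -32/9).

Signed area of the reference triangle: [B_1B_2B_3] = ½·(0·(-4−(-4)) + 4·(-4−0) + (-6)·(0−(-4))) = ½·(0 − 16 − 24) = -20.
[MB_2B_3] = ½·((-8/9)·(-4−(-4)) + 4·(-4−(-32/9)) + (-6)·(-32/9−(-4))) = ½·(0 − 16/9 − 8/3) = -20/9, so the B_1-coordinate is (-20/9)/(-20) = 1/9.
[B_1MB_3] = ½·(0·(-32/9−(-4)) + (-8/9)·(-4−0) + (-6)·(0−(-32/9))) = ½·(0 + 32/9 − 64/3) = -80/9, so the B_2-coordinate is 4/9.
[B_1B_2M] = ½·(0·(-4−(-32/9)) + 4·(-32/9−0) + (-8/9)·(0−(-4))) = ½·(0 − 128/9 − 32/9) = -80/9, so the B_3-coordinate is 4/9.
Check: 1/9 + 4/9 + 4/9 = 1.

(1/9, 4/9, 4/9)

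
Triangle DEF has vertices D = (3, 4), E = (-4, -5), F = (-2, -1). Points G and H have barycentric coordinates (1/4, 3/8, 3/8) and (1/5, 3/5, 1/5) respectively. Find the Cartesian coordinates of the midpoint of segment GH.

(-37/20, -73/40)

Barycentric coordinates of the midpoint are the average: (9/40, 39/80, 23/80).
Converting: (9/40)·D + (39/80)·E + (23/80)·F = (-37/20, -73/40).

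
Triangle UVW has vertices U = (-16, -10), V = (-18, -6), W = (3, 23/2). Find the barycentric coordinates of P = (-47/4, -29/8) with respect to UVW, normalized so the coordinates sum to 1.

Signed area of the reference triangle: [UVW] = ½·((-16)·(-6−(23/2)) + (-18)·(23/2−(-10)) + 3·(-10−(-6))) = ½·(280 − 387 − 12) = -119/2.
[PVW] = ½·((-47/4)·(-6−(23/2)) + (-18)·(23/2−(-29/8)) + 3·(-29/8−(-6))) = ½·(1645/8 − 1089/4 + 57/8) = -119/4, so the U-coordinate is (-119/4)/(-119/2) = 1/2.
[UPW] = ½·((-16)·(-29/8−(23/2)) + (-47/4)·(23/2−(-10)) + 3·(-10−(-29/8))) = ½·(242 − 2021/8 − 153/8) = -119/8, so the V-coordinate is 1/4.
[UVP] = ½·((-16)·(-6−(-29/8)) + (-18)·(-29/8−(-10)) + (-47/4)·(-10−(-6))) = ½·(38 − 459/4 + 47) = -119/8, so the W-coordinate is 1/4.
Check: 1/2 + 1/4 + 1/4 = 1.

(1/2, 1/4, 1/4)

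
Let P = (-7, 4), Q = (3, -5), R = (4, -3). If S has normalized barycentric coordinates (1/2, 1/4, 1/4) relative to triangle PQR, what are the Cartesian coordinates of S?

(-7/4, 0)

S = (1/2)·P + (1/4)·Q + (1/4)·R.
x-coordinate: (1/2)·(-7) + (1/4)·3 + (1/4)·4 = -7/4.
y-coordinate: (1/2)·4 + (1/4)·(-5) + (1/4)·(-3) = 0.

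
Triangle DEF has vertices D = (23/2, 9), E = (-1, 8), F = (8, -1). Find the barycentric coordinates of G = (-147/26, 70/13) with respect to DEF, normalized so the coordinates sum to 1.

Signed area of the reference triangle: [DEF] = ½·((23/2)·(8−(-1)) + (-1)·(-1−9) + 8·(9−8)) = ½·(207/2 + 10 + 8) = 243/4.
[GEF] = ½·((-147/26)·(8−(-1)) + (-1)·(-1−(70/13)) + 8·(70/13−8)) = ½·(-1323/26 + 83/13 − 272/13) = -1701/52, so the D-coordinate is (-1701/52)/(243/4) = -7/13.
[DGF] = ½·((23/2)·(70/13−(-1)) + (-147/26)·(-1−9) + 8·(9−(70/13))) = ½·(1909/26 + 735/13 + 376/13) = 4131/52, so the E-coordinate is 17/13.
[DEG] = ½·((23/2)·(8−(70/13)) + (-1)·(70/13−9) + (-147/26)·(9−8)) = ½·(391/13 + 47/13 − 147/26) = 729/52, so the F-coordinate is 3/13.
Check: -7/13 + 17/13 + 3/13 = 1.

(-7/13, 17/13, 3/13)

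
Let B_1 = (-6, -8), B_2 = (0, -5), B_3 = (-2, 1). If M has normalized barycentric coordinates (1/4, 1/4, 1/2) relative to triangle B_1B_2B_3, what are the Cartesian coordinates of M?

(-5/2, -11/4)

M = (1/4)·B_1 + (1/4)·B_2 + (1/2)·B_3.
x-coordinate: (1/4)·(-6) + (1/4)·0 + (1/2)·(-2) = -5/2.
y-coordinate: (1/4)·(-8) + (1/4)·(-5) + (1/2)·1 = -11/4.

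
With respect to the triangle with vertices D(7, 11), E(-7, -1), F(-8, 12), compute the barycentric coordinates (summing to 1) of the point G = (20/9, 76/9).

(2/3, 2/9, 1/9)

Signed area of the reference triangle: [DEF] = ½·(7·(-1−12) + (-7)·(12−11) + (-8)·(11−(-1))) = ½·(-91 − 7 − 96) = -97.
[GEF] = ½·((20/9)·(-1−12) + (-7)·(12−(76/9)) + (-8)·(76/9−(-1))) = ½·(-260/9 − 224/9 − 680/9) = -194/3, so the D-coordinate is (-194/3)/(-97) = 2/3.
[DGF] = ½·(7·(76/9−12) + (20/9)·(12−11) + (-8)·(11−(76/9))) = ½·(-224/9 + 20/9 − 184/9) = -194/9, so the E-coordinate is 2/9.
[DEG] = ½·(7·(-1−(76/9)) + (-7)·(76/9−11) + (20/9)·(11−(-1))) = ½·(-595/9 + 161/9 + 80/3) = -97/9, so the F-coordinate is 1/9.
Check: 2/3 + 2/9 + 1/9 = 1.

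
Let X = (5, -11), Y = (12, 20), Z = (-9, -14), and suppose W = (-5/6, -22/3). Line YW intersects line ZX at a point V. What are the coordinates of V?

Barycentric coordinates of W with respect to XYZ: (1/3, 1/6, 1/2).
On side ZX the Y-coordinate is zero; dropping W's Y-weight 1/6 and renormalizing the remaining 1/2 : 1/3 gives weights 3/5, 2/5 on Z, X.
V = (3/5)·(-9, -14) + (2/5)·(5, -11) = (-17/5, -64/5).

(-17/5, -64/5)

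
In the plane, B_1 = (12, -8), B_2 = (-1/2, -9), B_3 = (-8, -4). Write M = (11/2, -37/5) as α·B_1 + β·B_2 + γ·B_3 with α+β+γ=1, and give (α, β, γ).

(3/5, 1/5, 1/5)

Signed area of the reference triangle: [B_1B_2B_3] = ½·(12·(-9−(-4)) + (-1/2)·(-4−(-8)) + (-8)·(-8−(-9))) = ½·(-60 − 2 − 8) = -35.
[MB_2B_3] = ½·((11/2)·(-9−(-4)) + (-1/2)·(-4−(-37/5)) + (-8)·(-37/5−(-9))) = ½·(-55/2 − 17/10 − 64/5) = -21, so the B_1-coordinate is (-21)/(-35) = 3/5.
[B_1MB_3] = ½·(12·(-37/5−(-4)) + (11/2)·(-4−(-8)) + (-8)·(-8−(-37/5))) = ½·(-204/5 + 22 + 24/5) = -7, so the B_2-coordinate is 1/5.
[B_1B_2M] = ½·(12·(-9−(-37/5)) + (-1/2)·(-37/5−(-8)) + (11/2)·(-8−(-9))) = ½·(-96/5 − 3/10 + 11/2) = -7, so the B_3-coordinate is 1/5.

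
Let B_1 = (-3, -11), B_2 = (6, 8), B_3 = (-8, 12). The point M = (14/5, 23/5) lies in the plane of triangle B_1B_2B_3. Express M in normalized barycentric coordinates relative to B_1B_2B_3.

(1/5, 7/10, 1/10)

Signed area of the reference triangle: [B_1B_2B_3] = ½·((-3)·(8−12) + 6·(12−(-11)) + (-8)·(-11−8)) = ½·(12 + 138 + 152) = 151.
[MB_2B_3] = ½·((14/5)·(8−12) + 6·(12−(23/5)) + (-8)·(23/5−8)) = ½·(-56/5 + 222/5 + 136/5) = 151/5, so the B_1-coordinate is (151/5)/151 = 1/5.
[B_1MB_3] = ½·((-3)·(23/5−12) + (14/5)·(12−(-11)) + (-8)·(-11−(23/5))) = ½·(111/5 + 322/5 + 624/5) = 1057/10, so the B_2-coordinate is 7/10.
[B_1B_2M] = ½·((-3)·(8−(23/5)) + 6·(23/5−(-11)) + (14/5)·(-11−8)) = ½·(-51/5 + 468/5 − 266/5) = 151/10, so the B_3-coordinate is 1/10.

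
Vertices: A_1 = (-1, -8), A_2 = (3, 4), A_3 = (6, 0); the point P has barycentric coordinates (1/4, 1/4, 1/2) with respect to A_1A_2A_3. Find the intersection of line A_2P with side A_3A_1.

Line A_2P meets A_3A_1 where the A_2-coordinate vanishes; zeroing P's A_2-weight and renormalizing leaves A_3, A_1-weights 1/2 : 1/4 → (2/3, 1/3).
So Q = (2/3)·A_3 + (1/3)·A_1 = (11/3, -8/3).

(11/3, -8/3)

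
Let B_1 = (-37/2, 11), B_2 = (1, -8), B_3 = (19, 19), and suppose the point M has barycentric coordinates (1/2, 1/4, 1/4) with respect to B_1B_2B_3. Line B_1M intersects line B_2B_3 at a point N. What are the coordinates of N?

Line B_1M meets B_2B_3 where the B_1-coordinate vanishes; zeroing M's B_1-weight and renormalizing leaves B_2, B_3-weights 1/4 : 1/4 → (1/2, 1/2).
So N = (1/2)·B_2 + (1/2)·B_3 = (10, 11/2).

(10, 11/2)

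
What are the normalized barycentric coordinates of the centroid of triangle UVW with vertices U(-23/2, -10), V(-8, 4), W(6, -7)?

(1/3, 1/3, 1/3)

The centroid is the average of the vertices, so each weight is 1/3.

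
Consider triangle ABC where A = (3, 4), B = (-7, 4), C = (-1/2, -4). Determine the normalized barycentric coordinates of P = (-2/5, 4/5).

Signed area of the reference triangle: [ABC] = ½·(3·(4−(-4)) + (-7)·(-4−4) + (-1/2)·(4−4)) = ½·(24 + 56 + 0) = 40.
[PBC] = ½·((-2/5)·(4−(-4)) + (-7)·(-4−(4/5)) + (-1/2)·(4/5−4)) = ½·(-16/5 + 168/5 + 8/5) = 16, so the A-coordinate is 16/40 = 2/5.
[APC] = ½·(3·(4/5−(-4)) + (-2/5)·(-4−4) + (-1/2)·(4−(4/5))) = ½·(72/5 + 16/5 − 8/5) = 8, so the B-coordinate is 1/5.
[ABP] = ½·(3·(4−(4/5)) + (-7)·(4/5−4) + (-2/5)·(4−4)) = ½·(48/5 + 112/5 + 0) = 16, so the C-coordinate is 2/5.
Check: 2/5 + 1/5 + 2/5 = 1.

(2/5, 1/5, 2/5)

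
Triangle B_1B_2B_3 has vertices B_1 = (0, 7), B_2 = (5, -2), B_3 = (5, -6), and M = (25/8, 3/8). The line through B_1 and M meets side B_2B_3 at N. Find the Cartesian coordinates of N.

Barycentric coordinates of M with respect to B_1B_2B_3: (3/8, 3/8, 1/4).
On side B_2B_3 the B_1-coordinate is zero; dropping M's B_1-weight 3/8 and renormalizing the remaining 3/8 : 1/4 gives weights 3/5, 2/5 on B_2, B_3.
N = (3/5)·(5, -2) + (2/5)·(5, -6) = (5, -18/5).

(5, -18/5)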